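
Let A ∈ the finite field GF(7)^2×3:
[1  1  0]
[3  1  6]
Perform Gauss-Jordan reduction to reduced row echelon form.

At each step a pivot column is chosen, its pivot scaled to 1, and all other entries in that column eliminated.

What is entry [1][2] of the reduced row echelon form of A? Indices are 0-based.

[1] R0 /= 1  ⇒  (1, 1, 0)
     R1 -= 3·R0  ⇒  (0, 5, 6)
[2] R1 /= 5  ⇒  (0, 1, 4)
     R0 -= 1·R1  ⇒  (1, 0, 3)

M[1][2] = 4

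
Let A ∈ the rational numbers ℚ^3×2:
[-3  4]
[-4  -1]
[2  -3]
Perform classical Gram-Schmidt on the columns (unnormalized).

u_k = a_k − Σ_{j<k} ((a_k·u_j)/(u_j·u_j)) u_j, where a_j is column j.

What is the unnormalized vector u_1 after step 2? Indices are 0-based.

u_1 = (74/29, -85/29, -59/29)

Step 1: u_0 = a_0 = (-3, -4, 2).
Step 2: u_1 = a_1 − (-14/29)·u_0 = (74/29, -85/29, -59/29).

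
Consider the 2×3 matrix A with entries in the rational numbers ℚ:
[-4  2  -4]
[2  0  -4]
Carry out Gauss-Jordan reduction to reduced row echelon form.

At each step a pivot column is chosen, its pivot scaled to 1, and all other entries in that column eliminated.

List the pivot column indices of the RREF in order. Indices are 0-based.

[1] R0 /= -4  ⇒  (1, -1/2, 1)
     R1 -= 2·R0  ⇒  (0, 1, -6)
[2] R1 /= 1  ⇒  (0, 1, -6)
     R0 -= -1/2·R1  ⇒  (1, 0, -2)

pivot columns: 0, 1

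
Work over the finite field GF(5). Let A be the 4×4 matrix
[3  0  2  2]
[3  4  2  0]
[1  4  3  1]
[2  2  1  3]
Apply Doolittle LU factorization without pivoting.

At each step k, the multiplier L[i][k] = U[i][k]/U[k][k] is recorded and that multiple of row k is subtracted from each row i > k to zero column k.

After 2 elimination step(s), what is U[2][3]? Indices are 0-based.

k=0: U[0][0]=3
  eliminate (1,0): mult=1, new row 1: (0, 4, 0, 3); set L[1][0]=1
  eliminate (2,0): mult=2, new row 2: (0, 4, 4, 2); set L[2][0]=2
  eliminate (3,0): mult=4, new row 3: (0, 2, 3, 0); set L[3][0]=4
k=1: U[1][1]=4
  eliminate (2,1): mult=1, new row 2: (0, 0, 4, 4); set L[2][1]=1
  eliminate (3,1): mult=3, new row 3: (0, 0, 3, 1); set L[3][1]=3

U[2][3] = 4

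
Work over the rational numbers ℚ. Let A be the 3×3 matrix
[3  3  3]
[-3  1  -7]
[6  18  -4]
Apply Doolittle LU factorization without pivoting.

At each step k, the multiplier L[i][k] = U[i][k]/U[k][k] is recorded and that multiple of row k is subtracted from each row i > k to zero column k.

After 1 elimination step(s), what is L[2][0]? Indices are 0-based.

L[2][0] = 2

[col 0] pivot 3
  R1 -= -1*R0 → (0, 4, -4)  (L[1][0] := -1)
  R2 -= 2*R0 → (0, 12, -10)  (L[2][0] := 2)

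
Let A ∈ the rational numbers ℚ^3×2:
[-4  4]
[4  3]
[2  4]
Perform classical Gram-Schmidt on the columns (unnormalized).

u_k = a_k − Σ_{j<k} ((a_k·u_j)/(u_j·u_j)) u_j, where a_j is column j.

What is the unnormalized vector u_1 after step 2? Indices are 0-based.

u_1 = (40/9, 23/9, 34/9)

Step 1: u_0 = a_0 = (-4, 4, 2).
Step 2: u_1 = a_1 − (1/9)·u_0 = (40/9, 23/9, 34/9).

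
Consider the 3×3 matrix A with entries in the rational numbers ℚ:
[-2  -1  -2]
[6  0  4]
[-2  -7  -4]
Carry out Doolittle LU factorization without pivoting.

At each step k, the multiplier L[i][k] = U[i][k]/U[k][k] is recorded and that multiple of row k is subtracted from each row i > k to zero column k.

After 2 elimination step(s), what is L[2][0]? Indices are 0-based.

Step 1: pivot at (0,0) is -2.
  row1 ← row1 − (-3)·row0  ⇒  L[1][0]=-3, U row1=(0, -3, -2)
  row2 ← row2 − (1)·row0  ⇒  L[2][0]=1, U row2=(0, -6, -2)
Step 2: pivot at (1,1) is -3.
  row2 ← row2 − (2)·row1  ⇒  L[2][1]=2, U row2=(0, 0, 2)

L[2][0] = 1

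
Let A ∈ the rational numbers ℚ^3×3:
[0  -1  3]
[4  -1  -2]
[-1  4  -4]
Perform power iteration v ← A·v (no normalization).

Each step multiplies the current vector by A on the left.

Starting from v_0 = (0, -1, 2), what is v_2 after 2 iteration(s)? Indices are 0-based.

v_0 = (0, -1, 2).
v_1 = A·v_0 = (7, -3, -12).
v_2 = A·v_1 = (-33, 55, 29).

v_2 = (-33, 55, 29)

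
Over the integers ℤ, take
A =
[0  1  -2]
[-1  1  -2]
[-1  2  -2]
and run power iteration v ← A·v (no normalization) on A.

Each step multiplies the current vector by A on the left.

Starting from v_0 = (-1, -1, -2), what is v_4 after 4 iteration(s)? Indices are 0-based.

v_0 = (-1, -1, -2).
v_1 = A·v_0 = (3, 4, 3).
v_2 = A·v_1 = (-2, -5, -1).
v_3 = A·v_2 = (-3, -1, -6).
v_4 = A·v_3 = (11, 14, 13).

v_4 = (11, 14, 13)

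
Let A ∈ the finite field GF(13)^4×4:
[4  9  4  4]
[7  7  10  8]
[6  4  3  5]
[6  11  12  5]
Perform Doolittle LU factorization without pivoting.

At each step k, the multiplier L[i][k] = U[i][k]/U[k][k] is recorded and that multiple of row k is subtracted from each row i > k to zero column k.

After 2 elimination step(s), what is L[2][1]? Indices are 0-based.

L[2][1] = 10

[col 0] pivot 4
  R1 -= 5*R0 → (0, 1, 3, 1)  (L[1][0] := 5)
  R2 -= 8*R0 → (0, 10, 10, 12)  (L[2][0] := 8)
  R3 -= 8*R0 → (0, 4, 6, 12)  (L[3][0] := 8)
[col 1] pivot 1
  R2 -= 10*R1 → (0, 0, 6, 2)  (L[2][1] := 10)
  R3 -= 4*R1 → (0, 0, 7, 8)  (L[3][1] := 4)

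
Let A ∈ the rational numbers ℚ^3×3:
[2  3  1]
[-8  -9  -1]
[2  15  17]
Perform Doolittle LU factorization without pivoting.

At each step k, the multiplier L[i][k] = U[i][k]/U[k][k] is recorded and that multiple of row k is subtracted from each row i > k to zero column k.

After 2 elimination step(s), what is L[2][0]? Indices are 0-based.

L[2][0] = 1

k=0: U[0][0]=2
  eliminate (1,0): mult=-4, new row 1: (0, 3, 3); set L[1][0]=-4
  eliminate (2,0): mult=1, new row 2: (0, 12, 16); set L[2][0]=1
k=1: U[1][1]=3
  eliminate (2,1): mult=4, new row 2: (0, 0, 4); set L[2][1]=4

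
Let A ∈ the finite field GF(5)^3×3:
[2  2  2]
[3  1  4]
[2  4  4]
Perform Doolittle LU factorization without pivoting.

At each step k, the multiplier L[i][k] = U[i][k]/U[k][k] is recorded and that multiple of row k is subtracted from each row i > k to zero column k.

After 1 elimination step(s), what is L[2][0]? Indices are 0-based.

L[2][0] = 1

Step 1: pivot at (0,0) is 2.
  row1 ← row1 − (4)·row0  ⇒  L[1][0]=4, U row1=(0, 3, 1)
  row2 ← row2 − (1)·row0  ⇒  L[2][0]=1, U row2=(0, 2, 2)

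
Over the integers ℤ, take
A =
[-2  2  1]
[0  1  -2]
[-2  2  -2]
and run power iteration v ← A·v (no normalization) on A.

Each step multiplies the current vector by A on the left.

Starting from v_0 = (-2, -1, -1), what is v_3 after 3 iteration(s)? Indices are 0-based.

v_3 = (-30, 9, -6)

v_0 = (-2, -1, -1).
v_1 = A·v_0 = (1, 1, 4).
v_2 = A·v_1 = (4, -7, -8).
v_3 = A·v_2 = (-30, 9, -6).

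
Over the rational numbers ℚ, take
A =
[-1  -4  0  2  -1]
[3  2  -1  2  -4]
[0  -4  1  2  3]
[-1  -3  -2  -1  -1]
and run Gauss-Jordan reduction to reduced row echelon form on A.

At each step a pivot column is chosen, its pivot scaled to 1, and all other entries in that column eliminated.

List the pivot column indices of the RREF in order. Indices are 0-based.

[1] R0 /= -1  ⇒  (1, 4, 0, -2, 1)
     R1 -= 3·R0  ⇒  (0, -10, -1, 8, -7)
     R3 -= -1·R0  ⇒  (0, 1, -2, -3, 0)
[2] R1 /= -10  ⇒  (0, 1, 1/10, -4/5, 7/10)
     R0 -= 4·R1  ⇒  (1, 0, -2/5, 6/5, -9/5)
     R2 -= -4·R1  ⇒  (0, 0, 7/5, -6/5, 29/5)
     R3 -= 1·R1  ⇒  (0, 0, -21/10, -11/5, -7/10)
[3] R2 /= 7/5  ⇒  (0, 0, 1, -6/7, 29/7)
     R0 -= -2/5·R2  ⇒  (1, 0, 0, 6/7, -1/7)
     R1 -= 1/10·R2  ⇒  (0, 1, 0, -5/7, 2/7)
     R3 -= -21/10·R2  ⇒  (0, 0, 0, -4, 8)
[4] R3 /= -4  ⇒  (0, 0, 0, 1, -2)
     R0 -= 6/7·R3  ⇒  (1, 0, 0, 0, 11/7)
     R1 -= -5/7·R3  ⇒  (0, 1, 0, 0, -8/7)
     R2 -= -6/7·R3  ⇒  (0, 0, 1, 0, 17/7)

pivot columns: 0, 1, 2, 3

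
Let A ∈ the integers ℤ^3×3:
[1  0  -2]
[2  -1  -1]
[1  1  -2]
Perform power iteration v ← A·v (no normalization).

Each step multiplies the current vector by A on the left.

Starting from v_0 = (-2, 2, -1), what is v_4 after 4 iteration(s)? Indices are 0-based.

v_0 = (-2, 2, -1).
v_1 = A·v_0 = (0, -5, 2).
v_2 = A·v_1 = (-4, 3, -9).
v_3 = A·v_2 = (14, -2, 17).
v_4 = A·v_3 = (-20, 13, -22).

v_4 = (-20, 13, -22)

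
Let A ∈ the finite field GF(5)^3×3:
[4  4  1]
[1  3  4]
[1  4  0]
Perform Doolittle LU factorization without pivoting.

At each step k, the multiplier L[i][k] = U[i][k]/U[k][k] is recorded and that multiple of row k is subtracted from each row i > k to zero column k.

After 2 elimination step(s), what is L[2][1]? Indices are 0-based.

L[2][1] = 4

[col 0] pivot 4
  R1 -= 4*R0 → (0, 2, 0)  (L[1][0] := 4)
  R2 -= 4*R0 → (0, 3, 1)  (L[2][0] := 4)
[col 1] pivot 2
  R2 -= 4*R1 → (0, 0, 1)  (L[2][1] := 4)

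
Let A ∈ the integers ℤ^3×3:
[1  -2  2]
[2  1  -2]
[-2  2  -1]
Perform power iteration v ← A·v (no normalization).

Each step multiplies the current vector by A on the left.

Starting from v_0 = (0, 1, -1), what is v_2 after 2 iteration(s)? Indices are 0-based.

v_0 = (0, 1, -1).
v_1 = A·v_0 = (-4, 3, 3).
v_2 = A·v_1 = (-4, -11, 11).

v_2 = (-4, -11, 11)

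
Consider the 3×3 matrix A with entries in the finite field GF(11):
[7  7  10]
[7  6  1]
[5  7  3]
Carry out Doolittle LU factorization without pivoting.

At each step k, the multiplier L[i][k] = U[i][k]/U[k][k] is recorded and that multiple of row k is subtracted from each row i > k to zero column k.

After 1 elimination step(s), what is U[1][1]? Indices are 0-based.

U[1][1] = 10

[col 0] pivot 7
  R1 -= 1*R0 → (0, 10, 2)  (L[1][0] := 1)
  R2 -= 7*R0 → (0, 2, 10)  (L[2][0] := 7)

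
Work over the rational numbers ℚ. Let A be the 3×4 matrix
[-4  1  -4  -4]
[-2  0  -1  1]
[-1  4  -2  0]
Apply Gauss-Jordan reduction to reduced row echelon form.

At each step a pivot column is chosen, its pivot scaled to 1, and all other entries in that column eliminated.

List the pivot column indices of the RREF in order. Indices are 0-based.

[1] R0 /= -4  ⇒  (1, -1/4, 1, 1)
     R1 -= -2·R0  ⇒  (0, -1/2, 1, 3)
     R2 -= -1·R0  ⇒  (0, 15/4, -1, 1)
[2] R1 /= -1/2  ⇒  (0, 1, -2, -6)
     R0 -= -1/4·R1  ⇒  (1, 0, 1/2, -1/2)
     R2 -= 15/4·R1  ⇒  (0, 0, 13/2, 47/2)
[3] R2 /= 13/2  ⇒  (0, 0, 1, 47/13)
     R0 -= 1/2·R2  ⇒  (1, 0, 0, -30/13)
     R1 -= -2·R2  ⇒  (0, 1, 0, 16/13)

pivot columns: 0, 1, 2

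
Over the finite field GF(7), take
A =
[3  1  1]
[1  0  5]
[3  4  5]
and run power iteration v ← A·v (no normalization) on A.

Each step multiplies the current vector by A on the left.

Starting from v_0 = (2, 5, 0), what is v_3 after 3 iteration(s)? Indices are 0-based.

v_0 = (2, 5, 0).
v_1 = A·v_0 = (4, 2, 5).
v_2 = A·v_1 = (5, 1, 3).
v_3 = A·v_2 = (5, 6, 6).

v_3 = (5, 6, 6)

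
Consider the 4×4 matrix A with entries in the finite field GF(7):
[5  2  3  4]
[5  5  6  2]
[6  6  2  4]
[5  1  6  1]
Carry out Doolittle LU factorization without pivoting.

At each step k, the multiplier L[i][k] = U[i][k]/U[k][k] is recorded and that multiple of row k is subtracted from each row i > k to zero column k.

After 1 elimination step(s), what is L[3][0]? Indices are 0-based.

L[3][0] = 1

k=0: U[0][0]=5
  eliminate (1,0): mult=1, new row 1: (0, 3, 3, 5); set L[1][0]=1
  eliminate (2,0): mult=4, new row 2: (0, 5, 4, 2); set L[2][0]=4
  eliminate (3,0): mult=1, new row 3: (0, 6, 3, 4); set L[3][0]=1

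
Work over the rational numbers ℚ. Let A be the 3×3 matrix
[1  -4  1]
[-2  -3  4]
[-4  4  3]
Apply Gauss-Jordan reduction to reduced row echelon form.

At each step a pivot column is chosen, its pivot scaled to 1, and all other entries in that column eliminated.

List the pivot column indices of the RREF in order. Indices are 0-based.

pivot columns: 0, 1, 2

[1] R0 /= 1  ⇒  (1, -4, 1)
     R1 -= -2·R0  ⇒  (0, -11, 6)
     R2 -= -4·R0  ⇒  (0, -12, 7)
[2] R1 /= -11  ⇒  (0, 1, -6/11)
     R0 -= -4·R1  ⇒  (1, 0, -13/11)
     R2 -= -12·R1  ⇒  (0, 0, 5/11)
[3] R2 /= 5/11  ⇒  (0, 0, 1)
     R0 -= -13/11·R2  ⇒  (1, 0, 0)
     R1 -= -6/11·R2  ⇒  (0, 1, 0)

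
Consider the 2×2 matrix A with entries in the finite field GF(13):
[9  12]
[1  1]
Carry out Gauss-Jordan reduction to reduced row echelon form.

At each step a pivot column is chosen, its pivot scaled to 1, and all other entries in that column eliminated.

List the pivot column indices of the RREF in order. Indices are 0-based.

[1] R0 /= 9  ⇒  (1, 10)
     R1 -= 1·R0  ⇒  (0, 4)
[2] R1 /= 4  ⇒  (0, 1)
     R0 -= 10·R1  ⇒  (1, 0)

pivot columns: 0, 1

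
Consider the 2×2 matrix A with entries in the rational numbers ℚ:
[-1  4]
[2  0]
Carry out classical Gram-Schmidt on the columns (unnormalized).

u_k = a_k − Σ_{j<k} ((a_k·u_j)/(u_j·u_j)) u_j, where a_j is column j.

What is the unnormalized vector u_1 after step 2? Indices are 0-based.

Step 1: u_0 = a_0 = (-1, 2).
Step 2: u_1 = a_1 − (-4/5)·u_0 = (16/5, 8/5).

u_1 = (16/5, 8/5)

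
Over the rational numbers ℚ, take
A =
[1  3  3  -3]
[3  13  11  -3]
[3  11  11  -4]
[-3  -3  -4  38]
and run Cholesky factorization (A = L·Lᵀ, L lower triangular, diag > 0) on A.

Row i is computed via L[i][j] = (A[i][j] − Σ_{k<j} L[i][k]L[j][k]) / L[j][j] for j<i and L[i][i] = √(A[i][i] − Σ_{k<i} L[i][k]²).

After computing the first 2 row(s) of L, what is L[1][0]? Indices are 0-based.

Step 1: L[0][0] = √(1) = 1.
  L[1][0] = (3) / L[0][0] = 3.
Step 2: L[1][1] = √(4) = 2.

L[1][0] = 3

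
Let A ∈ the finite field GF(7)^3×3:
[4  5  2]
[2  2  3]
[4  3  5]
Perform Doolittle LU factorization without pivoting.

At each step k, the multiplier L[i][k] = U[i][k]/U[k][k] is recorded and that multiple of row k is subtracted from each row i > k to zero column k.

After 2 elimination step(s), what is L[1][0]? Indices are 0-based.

k=0: U[0][0]=4
  eliminate (1,0): mult=4, new row 1: (0, 3, 2); set L[1][0]=4
  eliminate (2,0): mult=1, new row 2: (0, 5, 3); set L[2][0]=1
k=1: U[1][1]=3
  eliminate (2,1): mult=4, new row 2: (0, 0, 2); set L[2][1]=4

L[1][0] = 4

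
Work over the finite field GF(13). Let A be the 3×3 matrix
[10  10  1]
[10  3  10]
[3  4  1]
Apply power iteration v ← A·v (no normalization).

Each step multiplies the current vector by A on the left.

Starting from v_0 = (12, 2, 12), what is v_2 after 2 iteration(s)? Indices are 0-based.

v_0 = (12, 2, 12).
v_1 = A·v_0 = (9, 12, 4).
v_2 = A·v_1 = (6, 10, 1).

v_2 = (6, 10, 1)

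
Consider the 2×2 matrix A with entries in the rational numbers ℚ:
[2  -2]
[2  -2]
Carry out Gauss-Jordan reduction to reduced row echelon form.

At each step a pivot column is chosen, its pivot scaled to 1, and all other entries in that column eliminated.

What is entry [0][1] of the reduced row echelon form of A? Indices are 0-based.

step 1: normalize row 0 (÷2) = (1, -1)
  row 1: subtract 2×row0 = (0, 0)
skip col 1 (zero from row 1)

M[0][1] = -1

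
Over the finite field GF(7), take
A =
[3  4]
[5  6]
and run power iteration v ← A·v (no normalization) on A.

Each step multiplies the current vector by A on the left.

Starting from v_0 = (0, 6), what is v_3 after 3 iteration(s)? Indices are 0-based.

v_3 = (4, 2)

v_0 = (0, 6).
v_1 = A·v_0 = (3, 1).
v_2 = A·v_1 = (6, 0).
v_3 = A·v_2 = (4, 2).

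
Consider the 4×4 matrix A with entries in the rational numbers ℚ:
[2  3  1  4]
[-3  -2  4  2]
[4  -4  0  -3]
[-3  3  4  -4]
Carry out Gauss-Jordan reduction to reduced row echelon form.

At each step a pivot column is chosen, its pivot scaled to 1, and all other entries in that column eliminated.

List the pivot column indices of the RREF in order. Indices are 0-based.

pivot(0,0)=2: scale R0 → (1, 3/2, 1/2, 2)
  clear (1,0): R1 −= (-3)R0 → (0, 5/2, 11/2, 8)
  clear (2,0): R2 −= (4)R0 → (0, -10, -2, -11)
  clear (3,0): R3 −= (-3)R0 → (0, 15/2, 11/2, 2)
pivot(1,1)=5/2: scale R1 → (0, 1, 11/5, 16/5)
  clear (0,1): R0 −= (3/2)R1 → (1, 0, -14/5, -14/5)
  clear (2,1): R2 −= (-10)R1 → (0, 0, 20, 21)
  clear (3,1): R3 −= (15/2)R1 → (0, 0, -11, -22)
pivot(2,2)=20: scale R2 → (0, 0, 1, 21/20)
  clear (0,2): R0 −= (-14/5)R2 → (1, 0, 0, 7/50)
  clear (1,2): R1 −= (11/5)R2 → (0, 1, 0, 89/100)
  clear (3,2): R3 −= (-11)R2 → (0, 0, 0, -209/20)
pivot(3,3)=-209/20: scale R3 → (0, 0, 0, 1)
  clear (0,3): R0 −= (7/50)R3 → (1, 0, 0, 0)
  clear (1,3): R1 −= (89/100)R3 → (0, 1, 0, 0)
  clear (2,3): R2 −= (21/20)R3 → (0, 0, 1, 0)

pivot columns: 0, 1, 2, 3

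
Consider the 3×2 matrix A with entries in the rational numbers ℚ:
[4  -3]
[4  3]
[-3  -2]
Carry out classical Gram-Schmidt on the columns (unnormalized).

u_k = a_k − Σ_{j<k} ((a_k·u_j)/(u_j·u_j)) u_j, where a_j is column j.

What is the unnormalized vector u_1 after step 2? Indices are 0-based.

Step 1: u_0 = a_0 = (4, 4, -3).
Step 2: u_1 = a_1 − (6/41)·u_0 = (-147/41, 99/41, -64/41).

u_1 = (-147/41, 99/41, -64/41)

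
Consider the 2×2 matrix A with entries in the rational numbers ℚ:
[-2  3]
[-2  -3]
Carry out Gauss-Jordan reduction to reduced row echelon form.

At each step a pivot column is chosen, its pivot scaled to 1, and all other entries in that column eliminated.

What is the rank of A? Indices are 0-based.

rank = 2

step 1: normalize row 0 (÷-2) = (1, -3/2)
  row 1: subtract -2×row0 = (0, -6)
step 2: normalize row 1 (÷-6) = (0, 1)
  row 0: subtract -3/2×row1 = (1, 0)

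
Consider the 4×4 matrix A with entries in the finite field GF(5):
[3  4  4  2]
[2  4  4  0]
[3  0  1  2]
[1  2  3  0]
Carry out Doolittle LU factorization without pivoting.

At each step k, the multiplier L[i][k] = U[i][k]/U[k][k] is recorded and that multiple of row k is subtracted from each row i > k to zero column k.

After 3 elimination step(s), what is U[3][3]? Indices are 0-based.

U[3][3] = 4

Step 1: pivot at (0,0) is 3.
  row1 ← row1 − (4)·row0  ⇒  L[1][0]=4, U row1=(0, 3, 3, 2)
  row2 ← row2 − (1)·row0  ⇒  L[2][0]=1, U row2=(0, 1, 2, 0)
  row3 ← row3 − (2)·row0  ⇒  L[3][0]=2, U row3=(0, 4, 0, 1)
Step 2: pivot at (1,1) is 3.
  row2 ← row2 − (2)·row1  ⇒  L[2][1]=2, U row2=(0, 0, 1, 1)
  row3 ← row3 − (3)·row1  ⇒  L[3][1]=3, U row3=(0, 0, 1, 0)
Step 3: pivot at (2,2) is 1.
  row3 ← row3 − (1)·row2  ⇒  L[3][2]=1, U row3=(0, 0, 0, 4)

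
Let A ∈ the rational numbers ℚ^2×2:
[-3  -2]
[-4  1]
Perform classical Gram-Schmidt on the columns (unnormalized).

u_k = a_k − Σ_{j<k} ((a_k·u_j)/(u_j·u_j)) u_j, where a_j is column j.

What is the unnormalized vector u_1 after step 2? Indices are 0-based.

u_1 = (-44/25, 33/25)

Step 1: u_0 = a_0 = (-3, -4).
Step 2: u_1 = a_1 − (2/25)·u_0 = (-44/25, 33/25).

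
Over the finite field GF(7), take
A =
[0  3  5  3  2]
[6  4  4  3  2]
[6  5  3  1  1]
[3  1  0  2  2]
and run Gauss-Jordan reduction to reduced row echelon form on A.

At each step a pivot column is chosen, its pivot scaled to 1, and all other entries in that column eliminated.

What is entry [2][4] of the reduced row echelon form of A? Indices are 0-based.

M[2][4] = 3

pivot(0,0): swap R0↔R1
pivot(0,0)=6: scale R0 → (1, 3, 3, 4, 5)
  clear (2,0): R2 −= (6)R0 → (0, 1, 6, 5, 6)
  clear (3,0): R3 −= (3)R0 → (0, 6, 5, 4, 1)
pivot(1,1)=3: scale R1 → (0, 1, 4, 1, 3)
  clear (0,1): R0 −= (3)R1 → (1, 0, 5, 1, 3)
  clear (2,1): R2 −= (1)R1 → (0, 0, 2, 4, 3)
  clear (3,1): R3 −= (6)R1 → (0, 0, 2, 5, 4)
pivot(2,2)=2: scale R2 → (0, 0, 1, 2, 5)
  clear (0,2): R0 −= (5)R2 → (1, 0, 0, 5, 6)
  clear (1,2): R1 −= (4)R2 → (0, 1, 0, 0, 4)
  clear (3,2): R3 −= (2)R2 → (0, 0, 0, 1, 1)
pivot(3,3)=1: scale R3 → (0, 0, 0, 1, 1)
  clear (0,3): R0 −= (5)R3 → (1, 0, 0, 0, 1)
  clear (2,3): R2 −= (2)R3 → (0, 0, 1, 0, 3)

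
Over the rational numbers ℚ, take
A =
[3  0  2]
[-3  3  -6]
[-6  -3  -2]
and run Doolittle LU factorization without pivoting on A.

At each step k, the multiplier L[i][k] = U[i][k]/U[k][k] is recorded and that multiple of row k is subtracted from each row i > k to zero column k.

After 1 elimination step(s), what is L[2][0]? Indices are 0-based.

L[2][0] = -2

Step 1: pivot at (0,0) is 3.
  row1 ← row1 − (-1)·row0  ⇒  L[1][0]=-1, U row1=(0, 3, -4)
  row2 ← row2 − (-2)·row0  ⇒  L[2][0]=-2, U row2=(0, -3, 2)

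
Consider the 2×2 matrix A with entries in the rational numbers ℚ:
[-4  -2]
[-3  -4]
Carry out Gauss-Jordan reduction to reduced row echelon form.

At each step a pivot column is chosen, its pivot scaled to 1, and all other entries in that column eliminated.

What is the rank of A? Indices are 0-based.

rank = 2

[1] R0 /= -4  ⇒  (1, 1/2)
     R1 -= -3·R0  ⇒  (0, -5/2)
[2] R1 /= -5/2  ⇒  (0, 1)
     R0 -= 1/2·R1  ⇒  (1, 0)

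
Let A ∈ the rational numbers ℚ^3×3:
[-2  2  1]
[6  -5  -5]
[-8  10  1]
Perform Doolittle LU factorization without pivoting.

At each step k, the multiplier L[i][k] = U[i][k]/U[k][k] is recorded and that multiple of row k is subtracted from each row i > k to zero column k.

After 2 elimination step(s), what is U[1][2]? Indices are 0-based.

U[1][2] = -2

[col 0] pivot -2
  R1 -= -3*R0 → (0, 1, -2)  (L[1][0] := -3)
  R2 -= 4*R0 → (0, 2, -3)  (L[2][0] := 4)
[col 1] pivot 1
  R2 -= 2*R1 → (0, 0, 1)  (L[2][1] := 2)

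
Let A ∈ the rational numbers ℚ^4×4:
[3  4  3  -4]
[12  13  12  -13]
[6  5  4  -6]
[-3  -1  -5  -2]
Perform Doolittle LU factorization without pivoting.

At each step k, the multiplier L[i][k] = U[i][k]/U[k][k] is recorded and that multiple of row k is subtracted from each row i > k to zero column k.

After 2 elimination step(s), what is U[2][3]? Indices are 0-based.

[col 0] pivot 3
  R1 -= 4*R0 → (0, -3, 0, 3)  (L[1][0] := 4)
  R2 -= 2*R0 → (0, -3, -2, 2)  (L[2][0] := 2)
  R3 -= -1*R0 → (0, 3, -2, -6)  (L[3][0] := -1)
[col 1] pivot -3
  R2 -= 1*R1 → (0, 0, -2, -1)  (L[2][1] := 1)
  R3 -= -1*R1 → (0, 0, -2, -3)  (L[3][1] := -1)

U[2][3] = -1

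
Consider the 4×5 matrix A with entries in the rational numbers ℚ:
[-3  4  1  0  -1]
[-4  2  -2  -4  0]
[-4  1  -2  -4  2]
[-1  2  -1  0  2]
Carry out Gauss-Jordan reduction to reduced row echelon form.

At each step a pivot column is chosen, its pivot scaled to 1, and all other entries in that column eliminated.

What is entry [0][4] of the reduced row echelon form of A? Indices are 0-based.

[1] R0 /= -3  ⇒  (1, -4/3, -1/3, 0, 1/3)
     R1 -= -4·R0  ⇒  (0, -10/3, -10/3, -4, 4/3)
     R2 -= -4·R0  ⇒  (0, -13/3, -10/3, -4, 10/3)
     R3 -= -1·R0  ⇒  (0, 2/3, -4/3, 0, 7/3)
[2] R1 /= -10/3  ⇒  (0, 1, 1, 6/5, -2/5)
     R0 -= -4/3·R1  ⇒  (1, 0, 1, 8/5, -1/5)
     R2 -= -13/3·R1  ⇒  (0, 0, 1, 6/5, 8/5)
     R3 -= 2/3·R1  ⇒  (0, 0, -2, -4/5, 13/5)
[3] R2 /= 1  ⇒  (0, 0, 1, 6/5, 8/5)
     R0 -= 1·R2  ⇒  (1, 0, 0, 2/5, -9/5)
     R1 -= 1·R2  ⇒  (0, 1, 0, 0, -2)
     R3 -= -2·R2  ⇒  (0, 0, 0, 8/5, 29/5)
[4] R3 /= 8/5  ⇒  (0, 0, 0, 1, 29/8)
     R0 -= 2/5·R3  ⇒  (1, 0, 0, 0, -13/4)
     R2 -= 6/5·R3  ⇒  (0, 0, 1, 0, -11/4)

M[0][4] = -13/4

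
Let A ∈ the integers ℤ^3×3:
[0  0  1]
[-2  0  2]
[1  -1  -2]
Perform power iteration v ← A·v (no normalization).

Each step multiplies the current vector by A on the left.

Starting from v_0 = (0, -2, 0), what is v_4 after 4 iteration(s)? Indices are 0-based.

v_4 = (6, 20, -4)

v_0 = (0, -2, 0).
v_1 = A·v_0 = (0, 0, 2).
v_2 = A·v_1 = (2, 4, -4).
v_3 = A·v_2 = (-4, -12, 6).
v_4 = A·v_3 = (6, 20, -4).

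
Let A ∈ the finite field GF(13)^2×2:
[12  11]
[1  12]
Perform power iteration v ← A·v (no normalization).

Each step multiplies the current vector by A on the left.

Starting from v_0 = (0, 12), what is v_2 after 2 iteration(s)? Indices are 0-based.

v_2 = (9, 1)

v_0 = (0, 12).
v_1 = A·v_0 = (2, 1).
v_2 = A·v_1 = (9, 1).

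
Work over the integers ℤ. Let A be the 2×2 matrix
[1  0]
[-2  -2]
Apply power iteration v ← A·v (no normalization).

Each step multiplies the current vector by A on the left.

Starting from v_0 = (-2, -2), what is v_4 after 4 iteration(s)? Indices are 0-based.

v_0 = (-2, -2).
v_1 = A·v_0 = (-2, 8).
v_2 = A·v_1 = (-2, -12).
v_3 = A·v_2 = (-2, 28).
v_4 = A·v_3 = (-2, -52).

v_4 = (-2, -52)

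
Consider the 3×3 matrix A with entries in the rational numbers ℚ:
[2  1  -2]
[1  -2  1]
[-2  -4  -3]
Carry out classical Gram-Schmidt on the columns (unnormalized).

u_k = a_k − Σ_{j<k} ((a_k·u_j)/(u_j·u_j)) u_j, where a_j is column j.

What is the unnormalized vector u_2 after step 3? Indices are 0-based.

u_2 = (-296/125, 222/125, -37/25)

Step 1: u_0 = a_0 = (2, 1, -2).
Step 2: u_1 = a_1 − (8/9)·u_0 = (-7/9, -26/9, -20/9).
Step 3: u_2 = a_2 − (1/3)·u_0 − (48/125)·u_1 = (-296/125, 222/125, -37/25).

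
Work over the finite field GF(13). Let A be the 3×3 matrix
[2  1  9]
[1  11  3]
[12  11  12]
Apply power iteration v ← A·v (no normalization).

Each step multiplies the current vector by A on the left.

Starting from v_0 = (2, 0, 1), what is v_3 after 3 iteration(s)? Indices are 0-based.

v_0 = (2, 0, 1).
v_1 = A·v_0 = (0, 5, 10).
v_2 = A·v_1 = (4, 7, 6).
v_3 = A·v_2 = (4, 8, 2).

v_3 = (4, 8, 2)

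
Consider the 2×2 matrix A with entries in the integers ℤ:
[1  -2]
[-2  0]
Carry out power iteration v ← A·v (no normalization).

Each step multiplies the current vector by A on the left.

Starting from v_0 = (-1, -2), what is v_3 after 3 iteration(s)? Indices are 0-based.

v_0 = (-1, -2).
v_1 = A·v_0 = (3, 2).
v_2 = A·v_1 = (-1, -6).
v_3 = A·v_2 = (11, 2).

v_3 = (11, 2)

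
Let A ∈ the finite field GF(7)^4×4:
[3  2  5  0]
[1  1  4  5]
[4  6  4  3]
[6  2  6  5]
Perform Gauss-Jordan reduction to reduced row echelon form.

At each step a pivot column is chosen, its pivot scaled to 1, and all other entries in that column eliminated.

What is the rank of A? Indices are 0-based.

rank = 4

[1] R0 /= 3  ⇒  (1, 3, 4, 0)
     R1 -= 1·R0  ⇒  (0, 5, 0, 5)
     R2 -= 4·R0  ⇒  (0, 1, 2, 3)
     R3 -= 6·R0  ⇒  (0, 5, 3, 5)
[2] R1 /= 5  ⇒  (0, 1, 0, 1)
     R0 -= 3·R1  ⇒  (1, 0, 4, 4)
     R2 -= 1·R1  ⇒  (0, 0, 2, 2)
     R3 -= 5·R1  ⇒  (0, 0, 3, 0)
[3] R2 /= 2  ⇒  (0, 0, 1, 1)
     R0 -= 4·R2  ⇒  (1, 0, 0, 0)
     R3 -= 3·R2  ⇒  (0, 0, 0, 4)
[4] R3 /= 4  ⇒  (0, 0, 0, 1)
     R1 -= 1·R3  ⇒  (0, 1, 0, 0)
     R2 -= 1·R3  ⇒  (0, 0, 1, 0)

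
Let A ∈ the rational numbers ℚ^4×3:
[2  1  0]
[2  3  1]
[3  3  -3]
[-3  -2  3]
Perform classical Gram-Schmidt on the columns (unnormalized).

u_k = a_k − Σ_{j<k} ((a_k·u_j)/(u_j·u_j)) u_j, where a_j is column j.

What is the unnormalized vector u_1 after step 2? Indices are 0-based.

Step 1: u_0 = a_0 = (2, 2, 3, -3).
Step 2: u_1 = a_1 − (23/26)·u_0 = (-10/13, 16/13, 9/26, 17/26).

u_1 = (-10/13, 16/13, 9/26, 17/26)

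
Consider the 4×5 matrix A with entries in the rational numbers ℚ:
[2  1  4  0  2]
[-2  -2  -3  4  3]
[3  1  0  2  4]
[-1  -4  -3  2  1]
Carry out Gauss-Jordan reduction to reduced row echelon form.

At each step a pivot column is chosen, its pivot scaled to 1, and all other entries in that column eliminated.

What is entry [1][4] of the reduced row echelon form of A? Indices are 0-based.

step 1: normalize row 0 (÷2) = (1, 1/2, 2, 0, 1)
  row 1: subtract -2×row0 = (0, -1, 1, 4, 5)
  row 2: subtract 3×row0 = (0, -1/2, -6, 2, 1)
  row 3: subtract -1×row0 = (0, -7/2, -1, 2, 2)
step 2: normalize row 1 (÷-1) = (0, 1, -1, -4, -5)
  row 0: subtract 1/2×row1 = (1, 0, 5/2, 2, 7/2)
  row 2: subtract -1/2×row1 = (0, 0, -13/2, 0, -3/2)
  row 3: subtract -7/2×row1 = (0, 0, -9/2, -12, -31/2)
step 3: normalize row 2 (÷-13/2) = (0, 0, 1, 0, 3/13)
  row 0: subtract 5/2×row2 = (1, 0, 0, 2, 38/13)
  row 1: subtract -1×row2 = (0, 1, 0, -4, -62/13)
  row 3: subtract -9/2×row2 = (0, 0, 0, -12, -188/13)
step 4: normalize row 3 (÷-12) = (0, 0, 0, 1, 47/39)
  row 0: subtract 2×row3 = (1, 0, 0, 0, 20/39)
  row 1: subtract -4×row3 = (0, 1, 0, 0, 2/39)

M[1][4] = 2/39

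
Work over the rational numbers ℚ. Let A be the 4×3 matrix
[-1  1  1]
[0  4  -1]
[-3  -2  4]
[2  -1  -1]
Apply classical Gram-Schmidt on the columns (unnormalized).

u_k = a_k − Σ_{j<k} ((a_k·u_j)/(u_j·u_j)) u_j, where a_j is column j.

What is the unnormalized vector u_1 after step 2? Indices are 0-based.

Step 1: u_0 = a_0 = (-1, 0, -3, 2).
Step 2: u_1 = a_1 − (3/14)·u_0 = (17/14, 4, -19/14, -10/7).

u_1 = (17/14, 4, -19/14, -10/7)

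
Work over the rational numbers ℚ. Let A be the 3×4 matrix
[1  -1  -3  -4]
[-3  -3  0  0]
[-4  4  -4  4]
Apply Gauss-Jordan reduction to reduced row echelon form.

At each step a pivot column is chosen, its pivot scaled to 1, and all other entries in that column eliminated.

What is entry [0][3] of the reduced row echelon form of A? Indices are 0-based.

step 1: normalize row 0 (÷1) = (1, -1, -3, -4)
  row 1: subtract -3×row0 = (0, -6, -9, -12)
  row 2: subtract -4×row0 = (0, 0, -16, -12)
step 2: normalize row 1 (÷-6) = (0, 1, 3/2, 2)
  row 0: subtract -1×row1 = (1, 0, -3/2, -2)
step 3: normalize row 2 (÷-16) = (0, 0, 1, 3/4)
  row 0: subtract -3/2×row2 = (1, 0, 0, -7/8)
  row 1: subtract 3/2×row2 = (0, 1, 0, 7/8)

M[0][3] = -7/8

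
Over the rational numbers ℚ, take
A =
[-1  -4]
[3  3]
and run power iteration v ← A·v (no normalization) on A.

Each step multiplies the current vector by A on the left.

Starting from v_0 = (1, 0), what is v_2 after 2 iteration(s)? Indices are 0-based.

v_2 = (-11, 6)

v_0 = (1, 0).
v_1 = A·v_0 = (-1, 3).
v_2 = A·v_1 = (-11, 6).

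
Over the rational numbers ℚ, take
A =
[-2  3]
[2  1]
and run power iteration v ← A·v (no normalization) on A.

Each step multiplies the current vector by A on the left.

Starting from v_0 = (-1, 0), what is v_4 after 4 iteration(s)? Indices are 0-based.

v_0 = (-1, 0).
v_1 = A·v_0 = (2, -2).
v_2 = A·v_1 = (-10, 2).
v_3 = A·v_2 = (26, -18).
v_4 = A·v_3 = (-106, 34).

v_4 = (-106, 34)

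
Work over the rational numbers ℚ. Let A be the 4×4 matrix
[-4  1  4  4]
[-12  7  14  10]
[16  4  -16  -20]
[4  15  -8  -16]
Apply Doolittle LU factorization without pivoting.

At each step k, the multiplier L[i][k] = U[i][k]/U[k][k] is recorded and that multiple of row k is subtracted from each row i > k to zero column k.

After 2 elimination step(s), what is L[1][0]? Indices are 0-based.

L[1][0] = 3

[col 0] pivot -4
  R1 -= 3*R0 → (0, 4, 2, -2)  (L[1][0] := 3)
  R2 -= -4*R0 → (0, 8, 0, -4)  (L[2][0] := -4)
  R3 -= -1*R0 → (0, 16, -4, -12)  (L[3][0] := -1)
[col 1] pivot 4
  R2 -= 2*R1 → (0, 0, -4, 0)  (L[2][1] := 2)
  R3 -= 4*R1 → (0, 0, -12, -4)  (L[3][1] := 4)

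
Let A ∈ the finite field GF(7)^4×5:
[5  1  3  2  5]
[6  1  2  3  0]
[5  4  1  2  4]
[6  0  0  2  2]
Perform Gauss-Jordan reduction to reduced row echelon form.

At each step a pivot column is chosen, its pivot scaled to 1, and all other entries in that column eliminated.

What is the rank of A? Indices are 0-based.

pivot(0,0)=5: scale R0 → (1, 3, 2, 6, 1)
  clear (1,0): R1 −= (6)R0 → (0, 4, 4, 2, 1)
  clear (2,0): R2 −= (5)R0 → (0, 3, 5, 0, 6)
  clear (3,0): R3 −= (6)R0 → (0, 3, 2, 1, 3)
pivot(1,1)=4: scale R1 → (0, 1, 1, 4, 2)
  clear (0,1): R0 −= (3)R1 → (1, 0, 6, 1, 2)
  clear (2,1): R2 −= (3)R1 → (0, 0, 2, 2, 0)
  clear (3,1): R3 −= (3)R1 → (0, 0, 6, 3, 4)
pivot(2,2)=2: scale R2 → (0, 0, 1, 1, 0)
  clear (0,2): R0 −= (6)R2 → (1, 0, 0, 2, 2)
  clear (1,2): R1 −= (1)R2 → (0, 1, 0, 3, 2)
  clear (3,2): R3 −= (6)R2 → (0, 0, 0, 4, 4)
pivot(3,3)=4: scale R3 → (0, 0, 0, 1, 1)
  clear (0,3): R0 −= (2)R3 → (1, 0, 0, 0, 0)
  clear (1,3): R1 −= (3)R3 → (0, 1, 0, 0, 6)
  clear (2,3): R2 −= (1)R3 → (0, 0, 1, 0, 6)

rank = 4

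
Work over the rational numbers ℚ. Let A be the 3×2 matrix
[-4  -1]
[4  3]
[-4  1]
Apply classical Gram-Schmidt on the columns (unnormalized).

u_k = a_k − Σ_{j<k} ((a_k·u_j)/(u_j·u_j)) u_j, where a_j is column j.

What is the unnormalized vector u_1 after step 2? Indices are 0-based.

Step 1: u_0 = a_0 = (-4, 4, -4).
Step 2: u_1 = a_1 − (1/4)·u_0 = (0, 2, 2).

u_1 = (0, 2, 2)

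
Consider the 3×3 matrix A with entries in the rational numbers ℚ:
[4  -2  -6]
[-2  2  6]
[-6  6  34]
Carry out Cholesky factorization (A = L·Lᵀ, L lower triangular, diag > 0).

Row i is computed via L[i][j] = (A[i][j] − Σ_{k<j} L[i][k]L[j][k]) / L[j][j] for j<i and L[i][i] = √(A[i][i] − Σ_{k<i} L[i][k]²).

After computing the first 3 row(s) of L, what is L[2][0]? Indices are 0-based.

Step 1: L[0][0] = √(4) = 2.
  L[1][0] = (-2) / L[0][0] = -1.
Step 2: L[1][1] = √(1) = 1.
  L[2][0] = (-6) / L[0][0] = -3.
  L[2][1] = (3) / L[1][1] = 3.
Step 3: L[2][2] = √(16) = 4.

L[2][0] = -3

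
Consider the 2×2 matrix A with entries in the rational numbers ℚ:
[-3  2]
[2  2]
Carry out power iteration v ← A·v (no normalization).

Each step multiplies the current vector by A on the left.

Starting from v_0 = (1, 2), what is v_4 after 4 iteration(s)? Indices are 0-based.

v_0 = (1, 2).
v_1 = A·v_0 = (1, 6).
v_2 = A·v_1 = (9, 14).
v_3 = A·v_2 = (1, 46).
v_4 = A·v_3 = (89, 94).

v_4 = (89, 94)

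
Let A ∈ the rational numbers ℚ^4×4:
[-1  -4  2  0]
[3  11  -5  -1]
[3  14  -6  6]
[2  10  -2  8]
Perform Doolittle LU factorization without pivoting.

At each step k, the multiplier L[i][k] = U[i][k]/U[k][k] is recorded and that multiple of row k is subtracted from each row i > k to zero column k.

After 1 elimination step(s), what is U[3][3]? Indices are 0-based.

U[3][3] = 8

Step 1: pivot at (0,0) is -1.
  row1 ← row1 − (-3)·row0  ⇒  L[1][0]=-3, U row1=(0, -1, 1, -1)
  row2 ← row2 − (-3)·row0  ⇒  L[2][0]=-3, U row2=(0, 2, 0, 6)
  row3 ← row3 − (-2)·row0  ⇒  L[3][0]=-2, U row3=(0, 2, 2, 8)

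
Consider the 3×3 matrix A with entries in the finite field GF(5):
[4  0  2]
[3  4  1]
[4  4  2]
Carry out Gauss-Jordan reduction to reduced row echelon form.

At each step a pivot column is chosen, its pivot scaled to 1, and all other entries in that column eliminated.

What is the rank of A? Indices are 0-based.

rank = 3

pivot(0,0)=4: scale R0 → (1, 0, 3)
  clear (1,0): R1 −= (3)R0 → (0, 4, 2)
  clear (2,0): R2 −= (4)R0 → (0, 4, 0)
pivot(1,1)=4: scale R1 → (0, 1, 3)
  clear (2,1): R2 −= (4)R1 → (0, 0, 3)
pivot(2,2)=3: scale R2 → (0, 0, 1)
  clear (0,2): R0 −= (3)R2 → (1, 0, 0)
  clear (1,2): R1 −= (3)R2 → (0, 1, 0)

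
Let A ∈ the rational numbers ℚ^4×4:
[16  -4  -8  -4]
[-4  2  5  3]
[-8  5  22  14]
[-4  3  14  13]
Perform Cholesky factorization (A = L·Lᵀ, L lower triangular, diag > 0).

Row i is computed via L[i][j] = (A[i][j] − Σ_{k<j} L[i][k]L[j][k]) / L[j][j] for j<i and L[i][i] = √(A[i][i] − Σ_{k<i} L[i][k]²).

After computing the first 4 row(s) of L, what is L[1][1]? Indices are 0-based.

Step 1: L[0][0] = √(16) = 4.
  L[1][0] = (-4) / L[0][0] = -1.
Step 2: L[1][1] = √(1) = 1.
  L[2][0] = (-8) / L[0][0] = -2.
  L[2][1] = (3) / L[1][1] = 3.
Step 3: L[2][2] = √(9) = 3.
  L[3][0] = (-4) / L[0][0] = -1.
  L[3][1] = (2) / L[1][1] = 2.
  L[3][2] = (6) / L[2][2] = 2.
Step 4: L[3][3] = √(4) = 2.

L[1][1] = 1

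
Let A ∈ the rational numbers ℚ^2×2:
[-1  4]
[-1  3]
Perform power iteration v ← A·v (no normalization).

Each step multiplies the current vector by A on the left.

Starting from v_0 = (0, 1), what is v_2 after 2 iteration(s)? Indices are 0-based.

v_2 = (8, 5)

v_0 = (0, 1).
v_1 = A·v_0 = (4, 3).
v_2 = A·v_1 = (8, 5).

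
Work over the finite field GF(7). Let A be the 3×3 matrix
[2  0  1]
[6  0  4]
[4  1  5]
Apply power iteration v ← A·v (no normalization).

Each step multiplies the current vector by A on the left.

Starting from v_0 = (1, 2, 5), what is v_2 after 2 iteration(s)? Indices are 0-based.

v_2 = (3, 5, 6)

v_0 = (1, 2, 5).
v_1 = A·v_0 = (0, 5, 3).
v_2 = A·v_1 = (3, 5, 6).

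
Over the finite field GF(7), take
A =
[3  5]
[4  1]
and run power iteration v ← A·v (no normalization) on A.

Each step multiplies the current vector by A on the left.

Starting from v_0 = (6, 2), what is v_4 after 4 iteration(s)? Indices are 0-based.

v_0 = (6, 2).
v_1 = A·v_0 = (0, 5).
v_2 = A·v_1 = (4, 5).
v_3 = A·v_2 = (2, 0).
v_4 = A·v_3 = (6, 1).

v_4 = (6, 1)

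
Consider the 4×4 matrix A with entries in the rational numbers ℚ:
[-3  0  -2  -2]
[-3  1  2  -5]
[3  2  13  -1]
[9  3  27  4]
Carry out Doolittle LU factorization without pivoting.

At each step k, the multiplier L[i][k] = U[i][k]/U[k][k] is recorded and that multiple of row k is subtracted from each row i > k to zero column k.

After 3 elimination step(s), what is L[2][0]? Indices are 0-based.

L[2][0] = -1

Step 1: pivot at (0,0) is -3.
  row1 ← row1 − (1)·row0  ⇒  L[1][0]=1, U row1=(0, 1, 4, -3)
  row2 ← row2 − (-1)·row0  ⇒  L[2][0]=-1, U row2=(0, 2, 11, -3)
  row3 ← row3 − (-3)·row0  ⇒  L[3][0]=-3, U row3=(0, 3, 21, -2)
Step 2: pivot at (1,1) is 1.
  row2 ← row2 − (2)·row1  ⇒  L[2][1]=2, U row2=(0, 0, 3, 3)
  row3 ← row3 − (3)·row1  ⇒  L[3][1]=3, U row3=(0, 0, 9, 7)
Step 3: pivot at (2,2) is 3.
  row3 ← row3 − (3)·row2  ⇒  L[3][2]=3, U row3=(0, 0, 0, -2)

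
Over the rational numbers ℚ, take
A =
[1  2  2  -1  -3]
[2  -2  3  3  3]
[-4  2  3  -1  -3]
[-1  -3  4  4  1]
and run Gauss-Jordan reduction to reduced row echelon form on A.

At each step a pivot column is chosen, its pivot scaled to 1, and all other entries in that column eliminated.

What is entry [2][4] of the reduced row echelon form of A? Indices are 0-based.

M[2][4] = -35

[1] R0 /= 1  ⇒  (1, 2, 2, -1, -3)
     R1 -= 2·R0  ⇒  (0, -6, -1, 5, 9)
     R2 -= -4·R0  ⇒  (0, 10, 11, -5, -15)
     R3 -= -1·R0  ⇒  (0, -1, 6, 3, -2)
[2] R1 /= -6  ⇒  (0, 1, 1/6, -5/6, -3/2)
     R0 -= 2·R1  ⇒  (1, 0, 5/3, 2/3, 0)
     R2 -= 10·R1  ⇒  (0, 0, 28/3, 10/3, 0)
     R3 -= -1·R1  ⇒  (0, 0, 37/6, 13/6, -7/2)
[3] R2 /= 28/3  ⇒  (0, 0, 1, 5/14, 0)
     R0 -= 5/3·R2  ⇒  (1, 0, 0, 1/14, 0)
     R1 -= 1/6·R2  ⇒  (0, 1, 0, -25/28, -3/2)
     R3 -= 37/6·R2  ⇒  (0, 0, 0, -1/28, -7/2)
[4] R3 /= -1/28  ⇒  (0, 0, 0, 1, 98)
     R0 -= 1/14·R3  ⇒  (1, 0, 0, 0, -7)
     R1 -= -25/28·R3  ⇒  (0, 1, 0, 0, 86)
     R2 -= 5/14·R3  ⇒  (0, 0, 1, 0, -35)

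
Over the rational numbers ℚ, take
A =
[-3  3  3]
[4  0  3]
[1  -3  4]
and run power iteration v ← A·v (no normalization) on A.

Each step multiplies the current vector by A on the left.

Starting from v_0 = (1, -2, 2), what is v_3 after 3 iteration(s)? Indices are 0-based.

v_0 = (1, -2, 2).
v_1 = A·v_0 = (-3, 10, 15).
v_2 = A·v_1 = (84, 33, 27).
v_3 = A·v_2 = (-72, 417, 93).

v_3 = (-72, 417, 93)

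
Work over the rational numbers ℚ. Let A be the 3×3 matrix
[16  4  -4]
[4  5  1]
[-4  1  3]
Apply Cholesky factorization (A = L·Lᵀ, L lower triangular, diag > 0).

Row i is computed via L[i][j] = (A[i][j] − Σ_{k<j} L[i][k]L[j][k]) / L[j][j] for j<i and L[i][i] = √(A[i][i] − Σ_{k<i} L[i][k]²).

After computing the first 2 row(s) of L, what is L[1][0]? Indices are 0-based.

Step 1: L[0][0] = √(16) = 4.
  L[1][0] = (4) / L[0][0] = 1.
Step 2: L[1][1] = √(4) = 2.

L[1][0] = 1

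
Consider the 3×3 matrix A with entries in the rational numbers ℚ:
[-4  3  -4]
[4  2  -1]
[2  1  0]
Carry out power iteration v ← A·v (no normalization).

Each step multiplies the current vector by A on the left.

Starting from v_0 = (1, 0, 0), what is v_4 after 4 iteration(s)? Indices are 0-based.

v_0 = (1, 0, 0).
v_1 = A·v_0 = (-4, 4, 2).
v_2 = A·v_1 = (20, -10, -4).
v_3 = A·v_2 = (-94, 64, 30).
v_4 = A·v_3 = (448, -278, -124).

v_4 = (448, -278, -124)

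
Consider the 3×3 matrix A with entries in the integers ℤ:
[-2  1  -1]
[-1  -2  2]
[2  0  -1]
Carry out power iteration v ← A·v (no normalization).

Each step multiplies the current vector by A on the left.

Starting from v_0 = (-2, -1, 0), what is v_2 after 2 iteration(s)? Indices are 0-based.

v_2 = (2, -19, 10)

v_0 = (-2, -1, 0).
v_1 = A·v_0 = (3, 4, -4).
v_2 = A·v_1 = (2, -19, 10).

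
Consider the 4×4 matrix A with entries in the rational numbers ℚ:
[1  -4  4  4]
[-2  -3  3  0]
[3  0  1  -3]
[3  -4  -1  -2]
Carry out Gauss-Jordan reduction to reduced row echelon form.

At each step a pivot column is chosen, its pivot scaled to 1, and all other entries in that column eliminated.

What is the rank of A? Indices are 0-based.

[1] R0 /= 1  ⇒  (1, -4, 4, 4)
     R1 -= -2·R0  ⇒  (0, -11, 11, 8)
     R2 -= 3·R0  ⇒  (0, 12, -11, -15)
     R3 -= 3·R0  ⇒  (0, 8, -13, -14)
[2] R1 /= -11  ⇒  (0, 1, -1, -8/11)
     R0 -= -4·R1  ⇒  (1, 0, 0, 12/11)
     R2 -= 12·R1  ⇒  (0, 0, 1, -69/11)
     R3 -= 8·R1  ⇒  (0, 0, -5, -90/11)
[3] R2 /= 1  ⇒  (0, 0, 1, -69/11)
     R1 -= -1·R2  ⇒  (0, 1, 0, -7)
     R3 -= -5·R2  ⇒  (0, 0, 0, -435/11)
[4] R3 /= -435/11  ⇒  (0, 0, 0, 1)
     R0 -= 12/11·R3  ⇒  (1, 0, 0, 0)
     R1 -= -7·R3  ⇒  (0, 1, 0, 0)
     R2 -= -69/11·R3  ⇒  (0, 0, 1, 0)

rank = 4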